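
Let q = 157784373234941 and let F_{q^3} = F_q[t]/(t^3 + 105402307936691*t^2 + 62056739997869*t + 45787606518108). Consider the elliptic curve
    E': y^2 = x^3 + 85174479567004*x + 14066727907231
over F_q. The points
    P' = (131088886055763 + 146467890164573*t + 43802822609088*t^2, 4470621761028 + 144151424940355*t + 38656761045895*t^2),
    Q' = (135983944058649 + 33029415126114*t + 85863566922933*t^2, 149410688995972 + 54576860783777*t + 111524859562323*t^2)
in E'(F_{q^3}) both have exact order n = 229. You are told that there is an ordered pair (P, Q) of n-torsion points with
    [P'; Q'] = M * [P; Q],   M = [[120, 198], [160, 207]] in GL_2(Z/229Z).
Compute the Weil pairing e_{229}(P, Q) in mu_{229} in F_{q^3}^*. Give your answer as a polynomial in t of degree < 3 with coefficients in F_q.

Since e_{229}(P,P)=e_{229}(Q,Q)=1 and e_{229}(Q,P)=e_{229}(P,Q)^{-1}, expanding e_{229}(120*P + 198*Q,160*P + 207*Q) leaves e(P,Q)^det(M).
Inverting 30 mod 229: 84. Thus e_{229}(P,Q) = e(P',Q')^{84}.
Build f_{229,P'} and f_{229,Q'} via the 8-bit ladder of 229=11100101_2; evaluate at shifted divisors; quotient in F_{157784373234941^3}.
The quotient is 82006801723011 + 156681618917984*t + 111576254160065*t^2.
e_{229}(P,Q) = (82006801723011 + 156681618917984*t + 111576254160065*t^2)^{84} = 118668996000908 + 31496680229068*t + 120969355255841*t^2.

118668996000908 + 31496680229068*t + 120969355255841*t^2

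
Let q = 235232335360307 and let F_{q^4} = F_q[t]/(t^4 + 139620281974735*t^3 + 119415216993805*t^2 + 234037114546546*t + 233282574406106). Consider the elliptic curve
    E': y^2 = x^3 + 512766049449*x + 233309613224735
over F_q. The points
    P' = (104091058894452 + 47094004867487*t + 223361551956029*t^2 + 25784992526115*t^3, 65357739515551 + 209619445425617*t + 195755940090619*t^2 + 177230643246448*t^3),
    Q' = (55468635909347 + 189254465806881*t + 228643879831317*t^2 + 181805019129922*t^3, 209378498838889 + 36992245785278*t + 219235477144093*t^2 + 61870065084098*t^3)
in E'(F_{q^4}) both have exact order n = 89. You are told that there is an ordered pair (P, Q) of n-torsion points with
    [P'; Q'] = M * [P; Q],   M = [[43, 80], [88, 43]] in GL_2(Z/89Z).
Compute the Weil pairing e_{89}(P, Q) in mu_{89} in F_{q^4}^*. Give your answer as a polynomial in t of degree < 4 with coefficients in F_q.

128297551133818 + 141763642080372*t + 234448875186906*t^2 + 21041117225156*t^3

The 89-Weil pairing on E[89] over F_{235232335360307} is alternating-bilinear: e_{89}(P',Q') = e_{89}(P,Q)^det(M).
det M = 43*43 - 80*88 = -5191 = 60 (mod 89); 60^{-1} = 46 (mod 89).
7-bit Miller (1011001) on E'/F_{235232335360307} with a'=512766049449, b'=233309613224735: accumulate tangent/chord ratios at Q'+S and P'+S'.
So e_{89}(P',Q') = 181100526183951 + 172046662649193*t + 146961784416362*t^2 + 191776895051774*t^3.
Raise to 46: e(P,Q) = 128297551133818 + 141763642080372*t + 234448875186906*t^2 + 21041117225156*t^3 in mu_{89}.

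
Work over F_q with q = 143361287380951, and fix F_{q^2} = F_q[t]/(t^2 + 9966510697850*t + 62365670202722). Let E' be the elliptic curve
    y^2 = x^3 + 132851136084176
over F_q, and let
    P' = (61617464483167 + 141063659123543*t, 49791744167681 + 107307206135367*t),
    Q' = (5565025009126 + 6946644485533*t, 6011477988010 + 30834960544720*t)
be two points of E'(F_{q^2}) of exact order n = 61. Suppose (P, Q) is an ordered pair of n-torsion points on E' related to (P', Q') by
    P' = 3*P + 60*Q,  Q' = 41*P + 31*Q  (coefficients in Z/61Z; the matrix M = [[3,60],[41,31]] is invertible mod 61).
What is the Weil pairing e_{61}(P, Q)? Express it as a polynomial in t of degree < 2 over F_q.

42919846989841 + 17196071746930*t

Alternating bilinearity on E[61] (values in mu_{61} in F_{143361287380951^2}) gives e(P',Q') = e(P,Q)^det(M).
3*31 - 60*41 = -2367; reduced mod 61: det = 12, inverse 56.
6-bit Miller (111101) on E'/F_{143361287380951} with a'=0, b'=132851136084176: accumulate tangent/chord ratios at Q'+S and P'+S'.
So e_{61}(P',Q') = 60796189485598 + 2621897493794*t.
Raise to 56: e(P,Q) = 42919846989841 + 17196071746930*t in mu_{61}.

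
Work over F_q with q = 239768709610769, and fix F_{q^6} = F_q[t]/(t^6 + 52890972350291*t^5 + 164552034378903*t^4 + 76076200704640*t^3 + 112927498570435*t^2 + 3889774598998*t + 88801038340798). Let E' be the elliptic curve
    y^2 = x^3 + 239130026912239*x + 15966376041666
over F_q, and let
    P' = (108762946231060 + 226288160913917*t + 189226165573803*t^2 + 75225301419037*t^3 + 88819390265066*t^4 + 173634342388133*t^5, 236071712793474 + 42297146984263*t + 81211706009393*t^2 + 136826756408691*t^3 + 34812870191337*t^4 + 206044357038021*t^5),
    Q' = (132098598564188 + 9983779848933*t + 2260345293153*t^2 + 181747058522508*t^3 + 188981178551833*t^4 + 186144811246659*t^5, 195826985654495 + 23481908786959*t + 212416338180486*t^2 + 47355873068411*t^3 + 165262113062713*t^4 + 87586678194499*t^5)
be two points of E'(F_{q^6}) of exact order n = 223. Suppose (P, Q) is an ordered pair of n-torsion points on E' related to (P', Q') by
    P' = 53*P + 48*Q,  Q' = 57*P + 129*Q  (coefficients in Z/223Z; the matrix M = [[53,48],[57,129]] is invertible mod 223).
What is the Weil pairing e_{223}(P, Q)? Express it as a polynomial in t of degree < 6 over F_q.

Since e_{223}(P,P)=e_{223}(Q,Q)=1 and e_{223}(Q,P)=e_{223}(P,Q)^{-1}, expanding e_{223}(53*P + 48*Q,57*P + 129*Q) leaves e(P,Q)^det(M).
Inverting 87 mod 223: 182. Thus e_{223}(P,Q) = e(P',Q')^{182}.
8-bit Miller (11011111) on E'/F_{239768709610769} with a'=239130026912239, b'=15966376041666: accumulate tangent/chord ratios at Q'+S and P'+S'.
The quotient is 61967349058107 + 179084273858961*t + 217300141987198*t^2 + 222872958366920*t^3 + 132673060196420*t^4 + 18554945344133*t^5.
Finally e_{223}(P,Q) = 92734880841148 + 233267799644290*t + 115697432027592*t^2 + 87963330774039*t^3 + 17886632107003*t^4 + 13112213867348*t^5.

92734880841148 + 233267799644290*t + 115697432027592*t^2 + 87963330774039*t^3 + 17886632107003*t^4 + 13112213867348*t^5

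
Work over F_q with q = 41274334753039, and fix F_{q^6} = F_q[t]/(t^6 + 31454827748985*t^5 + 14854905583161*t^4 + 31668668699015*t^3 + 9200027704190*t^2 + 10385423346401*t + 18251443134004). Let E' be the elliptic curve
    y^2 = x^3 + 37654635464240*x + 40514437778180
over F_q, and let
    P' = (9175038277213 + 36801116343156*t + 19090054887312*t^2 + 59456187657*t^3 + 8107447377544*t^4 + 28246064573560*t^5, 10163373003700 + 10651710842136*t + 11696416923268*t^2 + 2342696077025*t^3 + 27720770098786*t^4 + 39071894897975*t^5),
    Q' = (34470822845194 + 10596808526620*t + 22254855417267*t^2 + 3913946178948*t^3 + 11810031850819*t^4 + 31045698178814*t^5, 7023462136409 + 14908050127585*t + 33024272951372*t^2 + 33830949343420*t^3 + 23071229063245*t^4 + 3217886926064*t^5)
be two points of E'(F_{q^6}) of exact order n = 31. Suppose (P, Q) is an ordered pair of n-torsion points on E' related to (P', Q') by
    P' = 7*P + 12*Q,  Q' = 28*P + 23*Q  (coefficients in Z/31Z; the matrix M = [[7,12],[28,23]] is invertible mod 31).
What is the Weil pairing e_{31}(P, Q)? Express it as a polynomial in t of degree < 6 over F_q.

e_{31} is bilinear + alternating on E[31], so e_{31}(7*P + 12*Q, 28*P + 23*Q) = e_{31}(P,Q)^(7*23-12*28).
Inverting 11 mod 31: 17. Thus e_{31}(P,Q) = e(P',Q')^{17}.
n = 31 = (11111)_2 (5 bits, wt 5); accumulate f_{31,P'}(Q'+S)/f_{31,P'}(S) along the 4-step ladder.
Result: e(P',Q') = 38435478467964 + 36331418468346*t + 35533987048733*t^2 + 858427055107*t^3 + 16682757918857*t^4 + 31311326428791*t^5.
(38435478467964 + 36331418468346*t + 35533987048733*t^2 + 858427055107*t^3 + 16682757918857*t^4 + 31311326428791*t^5)^{17} mod (41274334753039,f) = 3176067704099 + 28376960613249*t + 30452168127003*t^2 + 38336016616362*t^3 + 1466074420392*t^4 + 24253756972905*t^5.

3176067704099 + 28376960613249*t + 30452168127003*t^2 + 38336016616362*t^3 + 1466074420392*t^4 + 24253756972905*t^5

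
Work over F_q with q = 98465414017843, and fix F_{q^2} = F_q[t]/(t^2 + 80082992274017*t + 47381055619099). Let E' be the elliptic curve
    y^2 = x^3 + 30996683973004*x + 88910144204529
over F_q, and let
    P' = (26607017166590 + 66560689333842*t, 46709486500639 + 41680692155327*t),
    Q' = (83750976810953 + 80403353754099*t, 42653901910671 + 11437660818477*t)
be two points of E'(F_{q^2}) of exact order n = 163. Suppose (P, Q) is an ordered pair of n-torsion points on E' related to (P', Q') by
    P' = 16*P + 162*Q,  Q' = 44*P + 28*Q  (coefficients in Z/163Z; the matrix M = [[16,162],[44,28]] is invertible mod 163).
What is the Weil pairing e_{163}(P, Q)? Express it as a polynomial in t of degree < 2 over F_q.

e_{163}(aP+bQ,cP+dQ) = e_{163}(P,Q)^(ad-bc); with (a,b,c,d)=(16,162,44,28) this gives the det-163 law.
So e_{163}(P,Q) = e_{163}(P',Q')^{109}, since 3*109 = 1 mod 163.
Build f_{163,P'} and f_{163,Q'} via the 8-bit ladder of 163=10100011_2; evaluate at shifted divisors; quotient in F_{98465414017843^2}.
The quotient is 19198316645691 + 70133676136736*t.
(19198316645691 + 70133676136736*t)^{109} mod (98465414017843,f) = 48879003428358 + 71299754817095*t.

48879003428358 + 71299754817095*t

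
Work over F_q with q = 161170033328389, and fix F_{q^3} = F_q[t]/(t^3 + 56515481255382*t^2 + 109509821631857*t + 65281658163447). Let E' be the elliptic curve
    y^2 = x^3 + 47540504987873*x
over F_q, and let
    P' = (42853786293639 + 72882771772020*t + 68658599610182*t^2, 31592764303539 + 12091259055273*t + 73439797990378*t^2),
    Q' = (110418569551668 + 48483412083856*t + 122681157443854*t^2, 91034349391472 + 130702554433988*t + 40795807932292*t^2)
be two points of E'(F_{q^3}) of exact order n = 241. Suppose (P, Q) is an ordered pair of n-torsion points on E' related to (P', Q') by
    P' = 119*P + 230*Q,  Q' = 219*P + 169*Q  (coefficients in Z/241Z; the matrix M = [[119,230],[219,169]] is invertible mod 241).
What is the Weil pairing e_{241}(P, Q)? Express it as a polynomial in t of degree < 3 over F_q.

124495314627715 + 69728658604784*t + 50596379985025*t^2

e_{241}(aP+bQ,cP+dQ) = e_{241}(P,Q)^(ad-bc); with (a,b,c,d)=(119,230,219,169) this gives the det-241 law.
Hence e(P,Q) = e(P',Q')^{232} where 232 = 107^{-1} mod 241.
n = 241 = (11110001)_2 (8 bits, wt 5); accumulate f_{241,P'}(Q'+S)/f_{241,P'}(S) along the 7-step ladder.
So e_{241}(P',Q') = 142921688834215 + 9476370424572*t + 130732257008075*t^2.
Thus e_{241}(P,Q) = 124495314627715 + 69728658604784*t + 50596379985025*t^2.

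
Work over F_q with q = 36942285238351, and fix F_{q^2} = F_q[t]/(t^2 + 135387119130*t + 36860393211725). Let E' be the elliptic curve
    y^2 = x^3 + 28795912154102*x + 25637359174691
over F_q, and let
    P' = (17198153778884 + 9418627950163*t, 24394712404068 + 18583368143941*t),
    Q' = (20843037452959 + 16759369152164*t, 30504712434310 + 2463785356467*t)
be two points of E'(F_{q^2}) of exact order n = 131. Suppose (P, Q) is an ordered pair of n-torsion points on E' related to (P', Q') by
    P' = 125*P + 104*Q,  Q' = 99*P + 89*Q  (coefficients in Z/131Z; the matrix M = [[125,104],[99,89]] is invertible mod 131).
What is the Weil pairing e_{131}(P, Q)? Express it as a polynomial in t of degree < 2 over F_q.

17605119332129 + 31778722570841*t

Alternating bilinearity on E[131] (values in mu_{131} in F_{36942285238351^2}) gives e(P',Q') = e(P,Q)^det(M).
So e_{131}(P,Q) = e_{131}(P',Q')^{64}, since 43*64 = 1 mod 131.
Run Miller on y^2=x^3+28795912154102*x+25637359174691 over F_{36942285238351}: ladder 10000011 (8 bits); e = f_P(D_Q)/f_Q(D_P).
Miller gives e_{131}(P',Q') = 25828754425362 + 36537399046682*t in F_{36942285238351^2}.
e_{131}(P,Q) = (25828754425362 + 36537399046682*t)^{64} = 17605119332129 + 31778722570841*t.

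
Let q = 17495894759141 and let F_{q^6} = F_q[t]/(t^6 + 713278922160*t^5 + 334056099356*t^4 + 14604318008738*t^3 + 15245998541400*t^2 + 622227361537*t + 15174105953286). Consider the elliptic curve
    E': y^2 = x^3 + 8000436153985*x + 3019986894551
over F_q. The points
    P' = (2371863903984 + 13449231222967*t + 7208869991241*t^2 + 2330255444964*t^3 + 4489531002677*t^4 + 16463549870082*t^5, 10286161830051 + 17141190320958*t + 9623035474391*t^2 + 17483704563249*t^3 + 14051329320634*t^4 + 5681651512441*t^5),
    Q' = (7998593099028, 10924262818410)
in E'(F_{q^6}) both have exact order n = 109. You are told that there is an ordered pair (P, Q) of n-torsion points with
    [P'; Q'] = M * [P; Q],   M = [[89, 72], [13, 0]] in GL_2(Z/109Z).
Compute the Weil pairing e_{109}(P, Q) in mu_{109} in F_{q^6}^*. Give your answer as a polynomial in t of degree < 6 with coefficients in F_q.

11564985569352 + 4393687582263*t + 6121337953924*t^2 + 12991880698120*t^3 + 2334778653225*t^4 + 13335529115422*t^5

The 109-Weil pairing on E[109] over F_{17495894759141} is alternating-bilinear: e_{109}(P',Q') = e_{109}(P,Q)^det(M).
Hence e(P,Q) = e(P',Q')^{63} where 63 = 45^{-1} mod 109.
Double-and-add over 1101101: 7-1 doublings, 5-1 additions; each step l_{T,T}/v_{2T} or l_{T,P'}/v at Q'+S for random S.
f_P(D_Q)/f_Q(D_P) = 257442653730 + 4929105638803*t + 770136688381*t^2 + 16381004747929*t^3 + 8054376523335*t^4 + 4393411308937*t^5.
Finally e_{109}(P,Q) = 11564985569352 + 4393687582263*t + 6121337953924*t^2 + 12991880698120*t^3 + 2334778653225*t^4 + 13335529115422*t^5.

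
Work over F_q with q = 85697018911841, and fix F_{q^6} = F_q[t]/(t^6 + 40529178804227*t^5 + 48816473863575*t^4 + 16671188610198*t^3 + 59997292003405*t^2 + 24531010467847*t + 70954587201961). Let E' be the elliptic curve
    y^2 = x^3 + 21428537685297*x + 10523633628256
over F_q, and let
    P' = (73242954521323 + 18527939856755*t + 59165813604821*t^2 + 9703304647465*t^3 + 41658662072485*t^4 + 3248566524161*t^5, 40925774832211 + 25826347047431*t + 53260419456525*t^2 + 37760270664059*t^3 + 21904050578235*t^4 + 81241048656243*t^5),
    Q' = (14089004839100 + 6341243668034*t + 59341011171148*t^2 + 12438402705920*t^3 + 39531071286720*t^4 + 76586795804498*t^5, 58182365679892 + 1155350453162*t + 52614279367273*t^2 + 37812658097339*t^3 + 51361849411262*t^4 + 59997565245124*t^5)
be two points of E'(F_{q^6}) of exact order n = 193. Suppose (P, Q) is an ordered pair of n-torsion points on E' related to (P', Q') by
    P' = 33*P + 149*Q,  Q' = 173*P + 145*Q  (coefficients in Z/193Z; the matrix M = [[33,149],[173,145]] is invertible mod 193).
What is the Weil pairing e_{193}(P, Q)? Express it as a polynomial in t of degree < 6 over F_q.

69448099651965 + 20560517766444*t + 78438543197656*t^2 + 53668733177338*t^3 + 41211554821211*t^4 + 8359108048117*t^5

e_{193}(aP+bQ,cP+dQ) = e_{193}(P,Q)^(ad-bc); with (a,b,c,d)=(33,149,173,145) this gives the det-193 law.
det M = 33*145 - 149*173 = -20992 = 45 (mod 193); 45^{-1} = 163 (mod 193).
8-bit Miller (11000001) on E'/F_{85697018911841} with a'=21428537685297, b'=10523633628256: accumulate tangent/chord ratios at Q'+S and P'+S'.
Miller gives e_{193}(P',Q') = 55384429912557 + 2018698231596*t + 27473259068968*t^2 + 9073058550172*t^3 + 16899842524098*t^4 + 36374201992804*t^5 in F_{85697018911841^6}.
Finally e_{193}(P,Q) = 69448099651965 + 20560517766444*t + 78438543197656*t^2 + 53668733177338*t^3 + 41211554821211*t^4 + 8359108048117*t^5.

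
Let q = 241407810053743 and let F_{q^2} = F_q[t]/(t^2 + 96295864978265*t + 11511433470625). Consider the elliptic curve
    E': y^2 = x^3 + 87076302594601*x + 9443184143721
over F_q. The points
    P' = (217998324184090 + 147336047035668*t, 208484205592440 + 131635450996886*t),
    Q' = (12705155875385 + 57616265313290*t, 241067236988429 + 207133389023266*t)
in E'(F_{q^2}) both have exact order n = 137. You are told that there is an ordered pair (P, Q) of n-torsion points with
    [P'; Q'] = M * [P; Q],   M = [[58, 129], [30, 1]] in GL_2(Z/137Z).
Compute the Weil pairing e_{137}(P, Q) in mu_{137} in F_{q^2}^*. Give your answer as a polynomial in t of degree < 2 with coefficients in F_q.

175441070570287 + 12943998787259*t

Under M = [[58,129],[30,1]] in GL_2(Z/137), e_{137}(P',Q') = e_{137}(P,Q)^(58*1-129*30 mod 137).
Inverting 24 mod 137: 40. Thus e_{137}(P,Q) = e(P',Q')^{40}.
Miller loop for e_{137} over F_{241407810053743^2}: bits of 137 = 10001001; 7 double steps + 2 add steps, l/v at each.
e_{137}(P',Q') = 230334518853028 + 209719873140569*t.
Hence e(P,Q) = 175441070570287 + 12943998787259*t in F_{241407810053743^2}^*.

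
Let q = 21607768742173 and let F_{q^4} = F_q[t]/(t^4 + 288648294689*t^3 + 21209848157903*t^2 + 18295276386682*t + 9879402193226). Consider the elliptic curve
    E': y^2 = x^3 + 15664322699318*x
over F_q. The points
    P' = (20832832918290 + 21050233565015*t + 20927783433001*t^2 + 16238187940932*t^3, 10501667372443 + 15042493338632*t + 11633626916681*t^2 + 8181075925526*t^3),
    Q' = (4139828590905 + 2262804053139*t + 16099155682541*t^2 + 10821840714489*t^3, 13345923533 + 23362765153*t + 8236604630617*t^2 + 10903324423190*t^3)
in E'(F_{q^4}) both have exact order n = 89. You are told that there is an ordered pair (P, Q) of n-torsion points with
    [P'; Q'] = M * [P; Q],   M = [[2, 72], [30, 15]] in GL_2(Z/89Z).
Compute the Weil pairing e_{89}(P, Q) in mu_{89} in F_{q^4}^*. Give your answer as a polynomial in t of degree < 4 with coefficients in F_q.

9637212225169 + 14833415555770*t + 8769808530309*t^2 + 11793510879810*t^3

e_{89} is bilinear + alternating on E[89], so e_{89}(2*P + 72*Q, 30*P + 15*Q) = e_{89}(P,Q)^(2*15-72*30).
So e_{89}(P,Q) = e_{89}(P',Q')^{15}, since 6*15 = 1 mod 89.
n = 89 = (1011001)_2 (7 bits, wt 4); accumulate f_{89,P'}(Q'+S)/f_{89,P'}(S) along the 6-step ladder.
f_P(D_Q)/f_Q(D_P) = 663142107178 + 5244828776919*t + 8892061835168*t^2 + 5561300882950*t^3.
Hence e(P,Q) = 9637212225169 + 14833415555770*t + 8769808530309*t^2 + 11793510879810*t^3 in F_{21607768742173^4}^*.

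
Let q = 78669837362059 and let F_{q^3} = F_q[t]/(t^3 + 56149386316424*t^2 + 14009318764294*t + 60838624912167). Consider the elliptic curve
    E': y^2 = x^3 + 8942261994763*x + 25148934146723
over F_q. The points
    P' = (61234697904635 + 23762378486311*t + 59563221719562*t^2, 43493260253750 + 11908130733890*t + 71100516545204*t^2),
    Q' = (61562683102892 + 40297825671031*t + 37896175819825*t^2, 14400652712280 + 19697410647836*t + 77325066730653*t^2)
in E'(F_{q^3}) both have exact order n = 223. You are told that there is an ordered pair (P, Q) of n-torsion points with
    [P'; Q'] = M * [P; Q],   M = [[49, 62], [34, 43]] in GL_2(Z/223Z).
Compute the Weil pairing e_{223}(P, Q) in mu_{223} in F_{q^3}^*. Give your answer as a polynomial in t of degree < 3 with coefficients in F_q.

e_{223}(aP+bQ,cP+dQ) = e_{223}(P,Q)^(ad-bc); with (a,b,c,d)=(49,62,34,43) this gives the det-223 law.
Hence e(P,Q) = e(P',Q')^{222} where 222 = 222^{-1} mod 223.
Run Miller on y^2=x^3+8942261994763*x+25148934146723 over F_{78669837362059}: ladder 11011111 (8 bits); e = f_P(D_Q)/f_Q(D_P).
Miller gives e_{223}(P',Q') = 848281264019 + 25805177901010*t + 49864544047077*t^2 in F_{78669837362059^3}.
Raise to 222: e(P,Q) = 11812377756293 + 75116710034138*t + 33956450236323*t^2 in mu_{223}.

11812377756293 + 75116710034138*t + 33956450236323*t^2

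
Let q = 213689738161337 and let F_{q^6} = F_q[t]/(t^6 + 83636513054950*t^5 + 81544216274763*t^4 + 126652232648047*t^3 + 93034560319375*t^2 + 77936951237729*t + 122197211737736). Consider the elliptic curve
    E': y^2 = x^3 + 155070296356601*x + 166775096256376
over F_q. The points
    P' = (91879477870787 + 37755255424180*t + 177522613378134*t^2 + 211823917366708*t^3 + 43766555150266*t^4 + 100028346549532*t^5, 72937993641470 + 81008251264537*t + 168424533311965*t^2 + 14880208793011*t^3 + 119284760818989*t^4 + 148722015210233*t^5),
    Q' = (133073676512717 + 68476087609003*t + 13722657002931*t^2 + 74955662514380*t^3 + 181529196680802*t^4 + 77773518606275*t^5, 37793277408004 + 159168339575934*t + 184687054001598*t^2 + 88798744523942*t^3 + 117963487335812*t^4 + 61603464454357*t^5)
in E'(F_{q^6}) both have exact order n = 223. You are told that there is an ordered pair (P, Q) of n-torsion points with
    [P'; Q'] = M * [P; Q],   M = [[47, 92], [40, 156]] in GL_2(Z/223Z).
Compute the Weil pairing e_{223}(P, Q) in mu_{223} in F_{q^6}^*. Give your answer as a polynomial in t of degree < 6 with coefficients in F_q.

145645824825168 + 153394272913525*t + 155721690888733*t^2 + 44474818148335*t^3 + 213652694061323*t^4 + 168059365487643*t^5

The 223-Weil pairing on E[223] over F_{213689738161337} is alternating-bilinear: e_{223}(P',Q') = e_{223}(P,Q)^det(M).
Inverting 84 mod 223: 77. Thus e_{223}(P,Q) = e(P',Q')^{77}.
n = 223 = (11011111)_2 (8 bits, wt 7); accumulate f_{223,P'}(Q'+S)/f_{223,P'}(S) along the 7-step ladder.
Miller gives e_{223}(P',Q') = 136643592789633 + 176859319265212*t + 133363339440719*t^2 + 106521571011282*t^3 + 2926779649341*t^4 + 180877956366575*t^5 in F_{213689738161337^6}.
Finally e_{223}(P,Q) = 145645824825168 + 153394272913525*t + 155721690888733*t^2 + 44474818148335*t^3 + 213652694061323*t^4 + 168059365487643*t^5.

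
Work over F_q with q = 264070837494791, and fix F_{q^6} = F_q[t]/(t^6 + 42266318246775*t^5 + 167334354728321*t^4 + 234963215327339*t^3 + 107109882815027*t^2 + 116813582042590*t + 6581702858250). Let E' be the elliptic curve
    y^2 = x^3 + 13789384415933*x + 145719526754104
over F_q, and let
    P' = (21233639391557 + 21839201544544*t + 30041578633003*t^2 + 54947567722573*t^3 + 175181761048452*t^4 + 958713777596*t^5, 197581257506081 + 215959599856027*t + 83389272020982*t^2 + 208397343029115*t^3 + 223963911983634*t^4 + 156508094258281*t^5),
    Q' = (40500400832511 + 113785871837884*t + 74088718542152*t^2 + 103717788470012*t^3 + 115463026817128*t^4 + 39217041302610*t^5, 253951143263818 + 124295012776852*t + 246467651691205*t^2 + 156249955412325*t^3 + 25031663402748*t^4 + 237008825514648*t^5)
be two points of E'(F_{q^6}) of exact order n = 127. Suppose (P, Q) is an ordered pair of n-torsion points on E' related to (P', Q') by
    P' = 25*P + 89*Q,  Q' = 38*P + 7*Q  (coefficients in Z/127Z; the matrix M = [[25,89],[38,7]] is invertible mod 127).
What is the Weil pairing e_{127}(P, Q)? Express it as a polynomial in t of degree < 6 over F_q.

219142617017587 + 123745350258561*t + 244335629061131*t^2 + 115729324766340*t^3 + 198613459404371*t^4 + 82280292882050*t^5

Alternating bilinearity on E[127] (values in mu_{127} in F_{264070837494791^6}) gives e(P',Q') = e(P,Q)^det(M).
det(M) mod 127 = 95; its inverse in (Z/127)^* is 123 (check: 95*123 mod 127 = 1).
Build f_{127,P'} and f_{127,Q'} via the 7-bit ladder of 127=1111111_2; evaluate at shifted divisors; quotient in F_{264070837494791^6}.
f_P(D_Q)/f_Q(D_P) = 80417012291930 + 38194844984971*t + 133530261746786*t^2 + 213549686549858*t^3 + 232857894753668*t^4 + 93183075754477*t^5.
(80417012291930 + 38194844984971*t + 133530261746786*t^2 + 213549686549858*t^3 + 232857894753668*t^4 + 93183075754477*t^5)^{123} mod (264070837494791,f) = 219142617017587 + 123745350258561*t + 244335629061131*t^2 + 115729324766340*t^3 + 198613459404371*t^4 + 82280292882050*t^5.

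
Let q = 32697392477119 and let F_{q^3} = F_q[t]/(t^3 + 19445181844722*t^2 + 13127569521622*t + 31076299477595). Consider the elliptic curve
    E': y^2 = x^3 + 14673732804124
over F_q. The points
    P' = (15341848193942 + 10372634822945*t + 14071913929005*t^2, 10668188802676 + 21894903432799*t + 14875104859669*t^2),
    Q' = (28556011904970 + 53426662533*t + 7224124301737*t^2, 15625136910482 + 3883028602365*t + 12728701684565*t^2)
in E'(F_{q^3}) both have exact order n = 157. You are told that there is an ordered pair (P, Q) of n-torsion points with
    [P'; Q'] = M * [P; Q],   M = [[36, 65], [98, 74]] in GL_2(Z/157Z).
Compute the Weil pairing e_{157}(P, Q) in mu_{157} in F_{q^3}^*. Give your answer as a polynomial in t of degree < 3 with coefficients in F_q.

12564010409008 + 235788906092*t + 12996193002154*t^2

Since e_{157}(P,P)=e_{157}(Q,Q)=1 and e_{157}(Q,P)=e_{157}(P,Q)^{-1}, expanding e_{157}(36*P + 65*Q,98*P + 74*Q) leaves e(P,Q)^det(M).
36*74 - 65*98 = -3706; reduced mod 157: det = 62, inverse 38.
Miller loop for e_{157} over F_{32697392477119^3}: bits of 157 = 10011101; 7 double steps + 4 add steps, l/v at each.
Miller gives e_{157}(P',Q') = 15089310282167 + 23052895883338*t + 1036981512370*t^2 in F_{32697392477119^3}.
Finally e_{157}(P,Q) = 12564010409008 + 235788906092*t + 12996193002154*t^2.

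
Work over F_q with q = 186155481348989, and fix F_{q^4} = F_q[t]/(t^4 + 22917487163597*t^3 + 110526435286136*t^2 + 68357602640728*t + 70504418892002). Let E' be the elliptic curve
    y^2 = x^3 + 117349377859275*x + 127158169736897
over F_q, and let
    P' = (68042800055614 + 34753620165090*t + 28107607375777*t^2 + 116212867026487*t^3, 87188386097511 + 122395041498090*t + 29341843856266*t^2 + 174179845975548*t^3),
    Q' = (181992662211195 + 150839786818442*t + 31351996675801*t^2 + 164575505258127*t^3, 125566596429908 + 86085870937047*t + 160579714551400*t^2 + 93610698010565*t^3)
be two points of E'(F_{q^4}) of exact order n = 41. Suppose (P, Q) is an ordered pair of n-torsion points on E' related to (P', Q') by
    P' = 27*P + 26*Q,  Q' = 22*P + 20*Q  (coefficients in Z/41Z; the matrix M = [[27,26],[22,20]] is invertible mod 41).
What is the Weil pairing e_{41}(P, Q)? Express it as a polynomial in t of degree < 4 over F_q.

81747796793086 + 74137012556889*t + 143716123188102*t^2 + 61389980722337*t^3

e_{41} is bilinear + alternating on E[41], so e_{41}(27*P + 26*Q, 22*P + 20*Q) = e_{41}(P,Q)^(27*20-26*22).
det(M) mod 41 = 9; its inverse in (Z/41)^* is 32 (check: 9*32 mod 41 = 1).
Run Miller on y^2=x^3+117349377859275*x+127158169736897 over F_{186155481348989}: ladder 101001 (6 bits); e = f_P(D_Q)/f_Q(D_P).
So e_{41}(P',Q') = 116596057028886 + 101742564425410*t + 50083957821142*t^2 + 165844202621854*t^3.
Hence e(P,Q) = 81747796793086 + 74137012556889*t + 143716123188102*t^2 + 61389980722337*t^3 in F_{186155481348989^4}^*.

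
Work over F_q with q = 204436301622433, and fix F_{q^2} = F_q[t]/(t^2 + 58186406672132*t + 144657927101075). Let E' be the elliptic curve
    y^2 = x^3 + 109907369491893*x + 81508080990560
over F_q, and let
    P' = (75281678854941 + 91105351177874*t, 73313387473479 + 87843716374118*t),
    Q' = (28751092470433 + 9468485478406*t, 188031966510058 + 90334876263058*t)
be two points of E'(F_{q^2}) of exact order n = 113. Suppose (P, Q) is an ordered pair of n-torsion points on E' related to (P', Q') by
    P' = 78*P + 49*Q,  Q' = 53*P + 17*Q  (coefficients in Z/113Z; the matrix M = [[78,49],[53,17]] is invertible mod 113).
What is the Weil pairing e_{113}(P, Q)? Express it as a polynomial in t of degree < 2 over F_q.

Under M = [[78,49],[53,17]] in GL_2(Z/113), e_{113}(P',Q') = e_{113}(P,Q)^(78*17-49*53 mod 113).
78*17 - 49*53 = -1271; reduced mod 113: det = 85, inverse 4.
Miller loop for e_{113} over F_{204436301622433^2}: bits of 113 = 1110001; 6 double steps + 3 add steps, l/v at each.
The quotient is 163420556039895 + 94253658730980*t.
(163420556039895 + 94253658730980*t)^{4} mod (204436301622433,f) = 53995383784437 + 11878806348079*t.

53995383784437 + 11878806348079*t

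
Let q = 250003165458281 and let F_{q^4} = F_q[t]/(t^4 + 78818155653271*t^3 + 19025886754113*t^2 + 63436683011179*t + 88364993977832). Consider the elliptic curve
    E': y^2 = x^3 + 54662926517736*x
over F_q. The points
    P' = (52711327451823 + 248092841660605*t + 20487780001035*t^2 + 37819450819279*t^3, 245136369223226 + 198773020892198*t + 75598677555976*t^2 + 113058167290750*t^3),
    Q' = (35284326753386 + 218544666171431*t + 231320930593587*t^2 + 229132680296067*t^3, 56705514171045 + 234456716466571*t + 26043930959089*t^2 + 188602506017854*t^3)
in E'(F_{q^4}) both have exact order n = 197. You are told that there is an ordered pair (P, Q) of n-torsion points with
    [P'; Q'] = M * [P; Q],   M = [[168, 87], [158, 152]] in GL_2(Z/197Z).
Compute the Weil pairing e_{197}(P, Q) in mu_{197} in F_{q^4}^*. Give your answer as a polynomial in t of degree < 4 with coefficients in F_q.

Alternating bilinearity on E[197] (values in mu_{197} in F_{250003165458281^4}) gives e(P',Q') = e(P,Q)^det(M).
So e_{197}(P,Q) = e_{197}(P',Q')^{151}, since 167*151 = 1 mod 197.
Double-and-add over 11000101: 8-1 doublings, 4-1 additions; each step l_{T,T}/v_{2T} or l_{T,P'}/v at Q'+S for random S.
The quotient is 50156836225750 + 215706027972274*t + 54597224584279*t^2 + 223823420212416*t^3.
Raise to 151: e(P,Q) = 144315757611508 + 91602716276042*t + 57252507885144*t^2 + 170503862394945*t^3 in mu_{197}.

144315757611508 + 91602716276042*t + 57252507885144*t^2 + 170503862394945*t^3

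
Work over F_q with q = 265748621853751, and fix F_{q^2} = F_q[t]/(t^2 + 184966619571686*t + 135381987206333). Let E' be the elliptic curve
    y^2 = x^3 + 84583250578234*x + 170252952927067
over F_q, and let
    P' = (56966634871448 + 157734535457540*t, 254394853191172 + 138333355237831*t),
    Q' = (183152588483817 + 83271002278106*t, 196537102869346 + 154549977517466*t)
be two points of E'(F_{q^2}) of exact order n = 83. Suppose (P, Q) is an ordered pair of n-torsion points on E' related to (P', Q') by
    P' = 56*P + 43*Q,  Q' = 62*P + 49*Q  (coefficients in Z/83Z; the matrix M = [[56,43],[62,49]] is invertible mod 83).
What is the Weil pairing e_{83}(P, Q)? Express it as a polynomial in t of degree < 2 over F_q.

241936252495279 + 263414341622592*t

Under M = [[56,43],[62,49]] in GL_2(Z/83), e_{83}(P',Q') = e_{83}(P,Q)^(56*49-43*62 mod 83).
det(M) mod 83 = 78; its inverse in (Z/83)^* is 33 (check: 78*33 mod 83 = 1).
Miller loop for e_{83} over F_{265748621853751^2}: bits of 83 = 1010011; 6 double steps + 3 add steps, l/v at each.
So e_{83}(P',Q') = 254921436301375 + 88770077584526*t.
Raise to 33: e(P,Q) = 241936252495279 + 263414341622592*t in mu_{83}.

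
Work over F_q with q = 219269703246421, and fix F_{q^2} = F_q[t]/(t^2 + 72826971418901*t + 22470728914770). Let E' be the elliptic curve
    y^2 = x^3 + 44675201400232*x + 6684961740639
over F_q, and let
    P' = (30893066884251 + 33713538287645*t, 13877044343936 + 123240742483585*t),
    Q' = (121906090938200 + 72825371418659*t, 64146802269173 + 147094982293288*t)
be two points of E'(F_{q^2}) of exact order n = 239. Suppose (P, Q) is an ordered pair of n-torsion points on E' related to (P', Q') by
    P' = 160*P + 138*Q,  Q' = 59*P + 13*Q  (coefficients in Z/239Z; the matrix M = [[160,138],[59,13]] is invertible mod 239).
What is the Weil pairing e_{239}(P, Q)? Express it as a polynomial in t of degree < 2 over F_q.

30391829671229 + 24996836054623*t

The 239-Weil pairing on E[239] over F_{219269703246421} is alternating-bilinear: e_{239}(P',Q') = e_{239}(P,Q)^det(M).
det(M) mod 239 = 152; its inverse in (Z/239)^* is 228 (check: 152*228 mod 239 = 1).
Miller loop for e_{239} over F_{219269703246421^2}: bits of 239 = 11101111; 7 double steps + 6 add steps, l/v at each.
Miller gives e_{239}(P',Q') = 189378759092130 + 161929313979141*t in F_{219269703246421^2}.
Hence e(P,Q) = 30391829671229 + 24996836054623*t in F_{219269703246421^2}^*.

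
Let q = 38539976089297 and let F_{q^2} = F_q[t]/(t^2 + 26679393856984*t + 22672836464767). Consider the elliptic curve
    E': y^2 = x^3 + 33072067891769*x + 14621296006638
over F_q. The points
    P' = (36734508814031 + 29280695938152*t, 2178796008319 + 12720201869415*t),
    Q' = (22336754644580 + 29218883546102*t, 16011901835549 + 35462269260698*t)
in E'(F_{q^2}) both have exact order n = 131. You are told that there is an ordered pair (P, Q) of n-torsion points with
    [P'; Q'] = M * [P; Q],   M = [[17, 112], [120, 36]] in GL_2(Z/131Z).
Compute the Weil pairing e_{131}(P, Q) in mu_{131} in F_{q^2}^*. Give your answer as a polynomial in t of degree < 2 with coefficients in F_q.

Alternating bilinearity on E[131] (values in mu_{131} in F_{38539976089297^2}) gives e(P',Q') = e(P,Q)^det(M).
det(M) mod 131 = 10; its inverse in (Z/131)^* is 118 (check: 10*118 mod 131 = 1).
n = 131 = (10000011)_2 (8 bits, wt 3); accumulate f_{131,P'}(Q'+S)/f_{131,P'}(S) along the 7-step ladder.
Result: e(P',Q') = 16042378414443 + 15824039202786*t.
Thus e_{131}(P,Q) = 25075493829075 + 5324553167158*t.

25075493829075 + 5324553167158*t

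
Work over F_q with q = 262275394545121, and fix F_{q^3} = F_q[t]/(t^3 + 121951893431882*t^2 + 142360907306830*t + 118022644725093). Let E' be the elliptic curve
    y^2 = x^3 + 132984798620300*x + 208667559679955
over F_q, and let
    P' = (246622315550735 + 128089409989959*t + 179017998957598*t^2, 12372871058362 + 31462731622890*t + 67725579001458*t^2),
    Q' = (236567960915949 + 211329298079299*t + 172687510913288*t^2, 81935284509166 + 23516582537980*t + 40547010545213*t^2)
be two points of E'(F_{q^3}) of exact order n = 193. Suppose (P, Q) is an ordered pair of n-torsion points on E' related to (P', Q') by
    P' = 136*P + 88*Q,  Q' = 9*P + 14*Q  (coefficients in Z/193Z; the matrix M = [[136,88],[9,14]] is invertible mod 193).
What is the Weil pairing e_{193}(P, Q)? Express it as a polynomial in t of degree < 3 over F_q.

Under M = [[136,88],[9,14]] in GL_2(Z/193), e_{193}(P',Q') = e_{193}(P,Q)^(136*14-88*9 mod 193).
det(M) mod 193 = 147; its inverse in (Z/193)^* is 172 (check: 147*172 mod 193 = 1).
Miller loop for e_{193} over F_{262275394545121^3}: bits of 193 = 11000001; 7 double steps + 2 add steps, l/v at each.
f_P(D_Q)/f_Q(D_P) = 10382617907113 + 86700925586067*t + 188244066738220*t^2.
Hence e(P,Q) = 209609958614274 + 180635281251495*t + 122312758653017*t^2 in F_{262275394545121^3}^*.

209609958614274 + 180635281251495*t + 122312758653017*t^2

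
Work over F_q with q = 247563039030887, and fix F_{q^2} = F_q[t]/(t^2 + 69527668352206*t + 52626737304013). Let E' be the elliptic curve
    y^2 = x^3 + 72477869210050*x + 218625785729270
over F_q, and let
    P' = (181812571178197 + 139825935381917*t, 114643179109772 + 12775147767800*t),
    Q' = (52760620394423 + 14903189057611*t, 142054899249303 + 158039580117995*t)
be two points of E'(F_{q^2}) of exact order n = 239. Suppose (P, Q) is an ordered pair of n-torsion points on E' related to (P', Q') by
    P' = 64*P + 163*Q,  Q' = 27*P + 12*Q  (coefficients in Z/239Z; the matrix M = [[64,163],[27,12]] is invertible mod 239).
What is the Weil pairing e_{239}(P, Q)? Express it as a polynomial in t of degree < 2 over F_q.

62495110708492 + 59815933033344*t

The 239-Weil pairing on E[239] over F_{247563039030887} is alternating-bilinear: e_{239}(P',Q') = e_{239}(P,Q)^det(M).
So e_{239}(P,Q) = e_{239}(P',Q')^{234}, since 191*234 = 1 mod 239.
Run Miller on y^2=x^3+72477869210050*x+218625785729270 over F_{247563039030887}: ladder 11101111 (8 bits); e = f_P(D_Q)/f_Q(D_P).
Miller gives e_{239}(P',Q') = 35448172251563 + 186336689863139*t in F_{247563039030887^2}.
e_{239}(P,Q) = (35448172251563 + 186336689863139*t)^{234} = 62495110708492 + 59815933033344*t.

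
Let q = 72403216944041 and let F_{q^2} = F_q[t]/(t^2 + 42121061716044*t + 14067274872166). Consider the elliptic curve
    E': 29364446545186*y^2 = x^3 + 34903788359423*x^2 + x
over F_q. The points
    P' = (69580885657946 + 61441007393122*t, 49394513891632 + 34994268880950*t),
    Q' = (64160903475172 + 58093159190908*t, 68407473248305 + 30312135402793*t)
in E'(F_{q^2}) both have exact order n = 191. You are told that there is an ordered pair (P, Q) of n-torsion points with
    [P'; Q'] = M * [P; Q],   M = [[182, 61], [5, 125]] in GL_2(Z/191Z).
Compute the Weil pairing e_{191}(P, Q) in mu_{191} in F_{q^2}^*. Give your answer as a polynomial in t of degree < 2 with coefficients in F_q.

43622977726360 + 6315721350809*t

The 191-Weil pairing on E[191] over F_{72403216944041} is alternating-bilinear: e_{191}(P',Q') = e_{191}(P,Q)^det(M).
det(M) mod 191 = 98; its inverse in (Z/191)^* is 115 (check: 98*115 mod 191 = 1).
(x,y)|->(11142878856207x+12524360396265,11142878856207y) sends E' to y^2=x^3+43905293849754*x+45765740604730.
Run Miller on y^2=x^3+43905293849754*x+45765740604730 over F_{72403216944041}: ladder 10111111 (8 bits); e = f_P(D_Q)/f_Q(D_P).
Miller gives e_{191}(P',Q') = 1847810370179 + 26070420685411*t in F_{72403216944041^2}.
(1847810370179 + 26070420685411*t)^{115} mod (72403216944041,f) = 43622977726360 + 6315721350809*t.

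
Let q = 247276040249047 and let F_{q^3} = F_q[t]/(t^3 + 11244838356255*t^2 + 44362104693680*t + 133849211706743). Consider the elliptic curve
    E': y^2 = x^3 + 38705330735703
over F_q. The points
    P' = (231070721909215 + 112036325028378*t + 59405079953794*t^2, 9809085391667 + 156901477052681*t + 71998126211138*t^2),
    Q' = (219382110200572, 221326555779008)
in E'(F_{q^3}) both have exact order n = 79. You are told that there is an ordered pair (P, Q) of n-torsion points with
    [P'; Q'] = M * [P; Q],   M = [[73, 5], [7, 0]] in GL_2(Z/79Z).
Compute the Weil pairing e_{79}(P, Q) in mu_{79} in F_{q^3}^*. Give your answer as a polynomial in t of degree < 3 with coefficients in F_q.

92672999918705 + 44719283445420*t + 134296199660191*t^2

e_{79} is bilinear + alternating on E[79], so e_{79}(73*P + 5*Q, 7*P) = e_{79}(P,Q)^(73*0-5*7).
det M = 73*0 - 5*7 = -35 = 44 (mod 79); 44^{-1} = 9 (mod 79).
Run Miller on y^2=x^3+38705330735703 over F_{247276040249047}: ladder 1001111 (7 bits); e = f_P(D_Q)/f_Q(D_P).
Result: e(P',Q') = 29310584204818 + 204107382047363*t + 43296016710899*t^2.
Thus e_{79}(P,Q) = 92672999918705 + 44719283445420*t + 134296199660191*t^2.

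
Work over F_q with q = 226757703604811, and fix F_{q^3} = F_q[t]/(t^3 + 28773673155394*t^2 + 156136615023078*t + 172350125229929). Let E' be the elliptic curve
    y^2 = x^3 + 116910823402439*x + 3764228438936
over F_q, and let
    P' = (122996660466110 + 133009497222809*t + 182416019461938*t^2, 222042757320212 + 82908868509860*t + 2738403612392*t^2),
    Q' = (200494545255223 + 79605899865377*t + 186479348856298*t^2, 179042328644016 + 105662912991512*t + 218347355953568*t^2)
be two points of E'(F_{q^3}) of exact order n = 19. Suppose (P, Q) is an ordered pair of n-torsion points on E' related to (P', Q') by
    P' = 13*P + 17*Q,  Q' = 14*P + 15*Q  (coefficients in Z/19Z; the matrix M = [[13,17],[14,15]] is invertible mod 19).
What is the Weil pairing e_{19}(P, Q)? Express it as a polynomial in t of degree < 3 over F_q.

Since e_{19}(P,P)=e_{19}(Q,Q)=1 and e_{19}(Q,P)=e_{19}(P,Q)^{-1}, expanding e_{19}(13*P + 17*Q,14*P + 15*Q) leaves e(P,Q)^det(M).
det M = 13*15 - 17*14 = -43 = 14 (mod 19); 14^{-1} = 15 (mod 19).
Build f_{19,P'} and f_{19,Q'} via the 5-bit ladder of 19=10011_2; evaluate at shifted divisors; quotient in F_{226757703604811^3}.
e_{19}(P',Q') = 29337409987322 + 119076468850596*t + 69782967477619*t^2.
Hence e(P,Q) = 122674416430943 + 35645365076269*t + 224551069190535*t^2 in F_{226757703604811^3}^*.

122674416430943 + 35645365076269*t + 224551069190535*t^2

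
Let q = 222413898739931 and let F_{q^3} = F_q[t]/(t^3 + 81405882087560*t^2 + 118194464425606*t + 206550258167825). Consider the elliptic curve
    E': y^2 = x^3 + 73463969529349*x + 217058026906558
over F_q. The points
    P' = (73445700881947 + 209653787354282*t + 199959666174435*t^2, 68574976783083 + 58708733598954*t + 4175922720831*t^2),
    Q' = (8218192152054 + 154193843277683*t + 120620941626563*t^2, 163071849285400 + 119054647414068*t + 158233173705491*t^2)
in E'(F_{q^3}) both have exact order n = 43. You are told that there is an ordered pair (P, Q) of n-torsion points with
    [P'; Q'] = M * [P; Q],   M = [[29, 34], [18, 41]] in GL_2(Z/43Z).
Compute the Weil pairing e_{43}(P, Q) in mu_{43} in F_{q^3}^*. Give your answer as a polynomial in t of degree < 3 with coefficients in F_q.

93939959041212 + 47145922308419*t + 8525903986707*t^2

The 43-Weil pairing on E[43] over F_{222413898739931} is alternating-bilinear: e_{43}(P',Q') = e_{43}(P,Q)^det(M).
29*41 - 34*18 = 577; reduced mod 43: det = 18, inverse 12.
Double-and-add over 101011: 6-1 doublings, 4-1 additions; each step l_{T,T}/v_{2T} or l_{T,P'}/v at Q'+S for random S.
So e_{43}(P',Q') = 79874271743215 + 58675110077863*t + 114819202121287*t^2.
Thus e_{43}(P,Q) = 93939959041212 + 47145922308419*t + 8525903986707*t^2.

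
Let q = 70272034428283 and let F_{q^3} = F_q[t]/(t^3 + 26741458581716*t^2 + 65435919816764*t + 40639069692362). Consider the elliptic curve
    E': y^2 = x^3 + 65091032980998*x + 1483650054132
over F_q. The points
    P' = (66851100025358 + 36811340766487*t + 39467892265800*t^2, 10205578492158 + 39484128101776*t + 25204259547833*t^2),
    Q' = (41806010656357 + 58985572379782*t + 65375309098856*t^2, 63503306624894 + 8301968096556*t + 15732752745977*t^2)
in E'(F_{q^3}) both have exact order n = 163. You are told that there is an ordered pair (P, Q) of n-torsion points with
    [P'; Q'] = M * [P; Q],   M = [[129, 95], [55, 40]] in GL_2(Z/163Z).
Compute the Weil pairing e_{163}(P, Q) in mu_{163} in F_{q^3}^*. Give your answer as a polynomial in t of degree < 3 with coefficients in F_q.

10320364056314 + 65394428300372*t + 28025904571999*t^2

e_{163}(aP+bQ,cP+dQ) = e_{163}(P,Q)^(ad-bc); with (a,b,c,d)=(129,95,55,40) this gives the det-163 law.
129*40 - 95*55 = -65; reduced mod 163: det = 98, inverse 5.
Build f_{163,P'} and f_{163,Q'} via the 8-bit ladder of 163=10100011_2; evaluate at shifted divisors; quotient in F_{70272034428283^3}.
e_{163}(P',Q') = 27428788938382 + 9537122715037*t + 50608051899695*t^2.
Raise to 5: e(P,Q) = 10320364056314 + 65394428300372*t + 28025904571999*t^2 in mu_{163}.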